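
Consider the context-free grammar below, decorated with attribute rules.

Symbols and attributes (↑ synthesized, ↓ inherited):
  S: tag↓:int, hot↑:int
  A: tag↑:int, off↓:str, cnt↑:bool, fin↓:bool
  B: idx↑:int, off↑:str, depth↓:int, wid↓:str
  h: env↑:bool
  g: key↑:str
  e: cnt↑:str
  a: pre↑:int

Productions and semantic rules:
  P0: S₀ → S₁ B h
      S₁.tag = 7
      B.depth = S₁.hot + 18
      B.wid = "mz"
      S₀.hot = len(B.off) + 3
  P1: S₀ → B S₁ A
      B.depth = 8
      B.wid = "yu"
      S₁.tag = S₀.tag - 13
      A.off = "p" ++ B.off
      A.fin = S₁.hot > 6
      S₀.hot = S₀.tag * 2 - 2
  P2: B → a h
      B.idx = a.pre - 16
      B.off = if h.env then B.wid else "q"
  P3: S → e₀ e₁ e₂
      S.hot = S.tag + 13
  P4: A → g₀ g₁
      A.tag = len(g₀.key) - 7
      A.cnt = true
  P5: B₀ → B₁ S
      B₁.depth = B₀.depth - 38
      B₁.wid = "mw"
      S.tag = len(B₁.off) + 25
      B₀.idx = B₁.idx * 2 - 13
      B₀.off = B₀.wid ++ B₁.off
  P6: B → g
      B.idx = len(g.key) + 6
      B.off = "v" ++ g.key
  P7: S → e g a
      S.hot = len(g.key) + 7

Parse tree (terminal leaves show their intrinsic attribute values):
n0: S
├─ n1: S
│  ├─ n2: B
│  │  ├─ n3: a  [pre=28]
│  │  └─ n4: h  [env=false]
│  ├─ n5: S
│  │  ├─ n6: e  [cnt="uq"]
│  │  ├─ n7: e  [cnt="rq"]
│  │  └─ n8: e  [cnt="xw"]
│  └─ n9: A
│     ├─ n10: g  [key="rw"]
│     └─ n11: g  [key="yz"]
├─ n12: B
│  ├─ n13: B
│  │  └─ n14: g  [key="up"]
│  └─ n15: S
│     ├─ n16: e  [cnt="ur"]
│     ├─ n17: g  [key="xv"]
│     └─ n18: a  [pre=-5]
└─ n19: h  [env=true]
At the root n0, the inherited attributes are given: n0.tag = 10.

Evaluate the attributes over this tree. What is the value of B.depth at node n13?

1. n0.tag = 10  [given at root]
2. n1.tag = 7  [7]
3. n2.depth = 8  [8]
4. n2.wid = "yu"  ["yu"]
5. n3.pre = 28  [terminal]
6. n4.env = false  [terminal]
7. n2.idx = 12  [a.pre - 16]
8. n2.off = "q"  [if h.env then B.wid else "q"]
9. n5.tag = -6  [S₀.tag - 13]
10. n6.cnt = "uq"  [terminal]
11. n7.cnt = "rq"  [terminal]
12. n8.cnt = "xw"  [terminal]
13. n5.hot = 7  [S.tag + 13]
14. n9.off = "pq"  ["p" ++ B.off]
15. n9.fin = true  [S₁.hot > 6]
16. n10.key = "rw"  [terminal]
17. n11.key = "yz"  [terminal]
18. n9.tag = -5  [len(g₀.key) - 7]
19. n9.cnt = true  [true]
20. n1.hot = 12  [S₀.tag * 2 - 2]
21. n12.depth = 30  [S₁.hot + 18]
22. n12.wid = "mz"  ["mz"]
23. n13.depth = -8  [B₀.depth - 38]
24. n13.wid = "mw"  ["mw"]
25. n14.key = "up"  [terminal]
26. n13.idx = 8  [len(g.key) + 6]
27. n13.off = "vup"  ["v" ++ g.key]
28. n15.tag = 28  [len(B₁.off) + 25]
29. n16.cnt = "ur"  [terminal]
30. n17.key = "xv"  [terminal]
31. n18.pre = -5  [terminal]
32. n15.hot = 9  [len(g.key) + 7]
33. n12.idx = 3  [B₁.idx * 2 - 13]
34. n12.off = "mzvup"  [B₀.wid ++ B₁.off]
35. n19.env = true  [terminal]
36. n0.hot = 8  [len(B.off) + 3]

-8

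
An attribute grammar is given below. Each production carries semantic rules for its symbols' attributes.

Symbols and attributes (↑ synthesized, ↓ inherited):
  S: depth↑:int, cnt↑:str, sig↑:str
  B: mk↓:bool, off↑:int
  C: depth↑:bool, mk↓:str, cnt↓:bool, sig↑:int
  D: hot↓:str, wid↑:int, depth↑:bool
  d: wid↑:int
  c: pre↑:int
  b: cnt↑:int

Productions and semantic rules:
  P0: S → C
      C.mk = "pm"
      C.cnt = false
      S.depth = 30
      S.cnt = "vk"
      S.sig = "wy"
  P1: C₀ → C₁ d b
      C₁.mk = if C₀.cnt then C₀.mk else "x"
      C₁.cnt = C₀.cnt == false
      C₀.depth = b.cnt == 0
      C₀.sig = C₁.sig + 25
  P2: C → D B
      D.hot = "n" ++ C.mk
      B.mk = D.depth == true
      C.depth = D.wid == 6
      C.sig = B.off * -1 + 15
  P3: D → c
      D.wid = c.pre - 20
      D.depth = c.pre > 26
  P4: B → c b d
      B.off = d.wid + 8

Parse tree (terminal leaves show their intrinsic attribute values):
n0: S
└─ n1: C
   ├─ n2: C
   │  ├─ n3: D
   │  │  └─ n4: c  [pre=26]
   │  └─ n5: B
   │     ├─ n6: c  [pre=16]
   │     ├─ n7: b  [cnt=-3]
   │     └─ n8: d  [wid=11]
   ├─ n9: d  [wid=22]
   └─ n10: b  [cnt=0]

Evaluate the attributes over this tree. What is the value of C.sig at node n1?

21

1. n1.mk = "pm"  ["pm"]
2. n1.cnt = false  [false]
3. n2.mk = "x"  [if C₀.cnt then C₀.mk else "x"]
4. n2.cnt = true  [C₀.cnt == false]
5. n3.hot = "nx"  ["n" ++ C.mk]
6. n4.pre = 26  [terminal]
7. n3.wid = 6  [c.pre - 20]
8. n3.depth = false  [c.pre > 26]
9. n5.mk = false  [D.depth == true]
10. n6.pre = 16  [terminal]
11. n7.cnt = -3  [terminal]
12. n8.wid = 11  [terminal]
13. n5.off = 19  [d.wid + 8]
14. n2.depth = true  [D.wid == 6]
15. n2.sig = -4  [B.off * -1 + 15]
16. n9.wid = 22  [terminal]
17. n10.cnt = 0  [terminal]
18. n1.depth = true  [b.cnt == 0]
19. n1.sig = 21  [C₁.sig + 25]
20. n0.depth = 30  [30]
21. n0.cnt = "vk"  ["vk"]
22. n0.sig = "wy"  ["wy"]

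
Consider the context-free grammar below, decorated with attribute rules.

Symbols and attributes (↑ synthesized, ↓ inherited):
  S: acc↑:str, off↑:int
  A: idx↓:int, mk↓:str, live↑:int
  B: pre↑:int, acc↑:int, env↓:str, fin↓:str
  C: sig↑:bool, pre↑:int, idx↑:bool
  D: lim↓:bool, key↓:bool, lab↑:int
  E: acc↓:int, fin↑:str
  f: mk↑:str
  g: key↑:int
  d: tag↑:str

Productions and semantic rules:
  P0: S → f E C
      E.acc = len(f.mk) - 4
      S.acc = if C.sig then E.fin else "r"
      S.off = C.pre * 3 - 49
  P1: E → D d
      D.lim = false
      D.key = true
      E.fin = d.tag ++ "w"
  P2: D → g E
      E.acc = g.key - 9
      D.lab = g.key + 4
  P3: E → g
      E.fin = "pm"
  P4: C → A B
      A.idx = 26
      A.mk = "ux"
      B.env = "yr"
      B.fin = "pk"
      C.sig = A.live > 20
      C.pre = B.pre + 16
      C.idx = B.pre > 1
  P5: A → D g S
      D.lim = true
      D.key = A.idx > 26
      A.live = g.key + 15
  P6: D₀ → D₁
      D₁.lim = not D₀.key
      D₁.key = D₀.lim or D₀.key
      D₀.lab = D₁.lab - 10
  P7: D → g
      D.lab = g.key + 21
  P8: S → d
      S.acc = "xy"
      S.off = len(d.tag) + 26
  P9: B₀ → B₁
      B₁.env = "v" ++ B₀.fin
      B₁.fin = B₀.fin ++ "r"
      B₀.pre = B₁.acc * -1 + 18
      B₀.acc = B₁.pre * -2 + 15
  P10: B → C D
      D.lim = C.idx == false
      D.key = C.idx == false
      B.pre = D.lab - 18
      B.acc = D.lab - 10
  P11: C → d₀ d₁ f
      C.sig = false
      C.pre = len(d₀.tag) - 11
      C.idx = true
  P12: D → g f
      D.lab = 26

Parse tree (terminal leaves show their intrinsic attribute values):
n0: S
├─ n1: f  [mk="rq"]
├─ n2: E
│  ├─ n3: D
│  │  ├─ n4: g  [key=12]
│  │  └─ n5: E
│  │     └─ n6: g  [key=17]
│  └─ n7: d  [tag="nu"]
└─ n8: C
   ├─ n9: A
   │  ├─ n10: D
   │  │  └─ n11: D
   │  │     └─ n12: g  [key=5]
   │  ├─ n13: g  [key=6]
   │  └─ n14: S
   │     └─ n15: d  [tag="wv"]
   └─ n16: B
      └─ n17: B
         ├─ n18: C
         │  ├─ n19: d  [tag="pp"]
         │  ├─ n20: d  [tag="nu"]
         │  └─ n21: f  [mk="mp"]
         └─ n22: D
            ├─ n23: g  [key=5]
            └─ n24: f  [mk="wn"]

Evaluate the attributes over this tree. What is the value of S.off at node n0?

5

1. n1.mk = "rq"  [terminal]
2. n2.acc = -2  [len(f.mk) - 4]
3. n3.lim = false  [false]
4. n3.key = true  [true]
5. n4.key = 12  [terminal]
6. n5.acc = 3  [g.key - 9]
7. n6.key = 17  [terminal]
8. n5.fin = "pm"  ["pm"]
9. n3.lab = 16  [g.key + 4]
10. n7.tag = "nu"  [terminal]
11. n2.fin = "nuw"  [d.tag ++ "w"]
12. n9.idx = 26  [26]
13. n9.mk = "ux"  ["ux"]
14. n10.lim = true  [true]
15. n10.key = false  [A.idx > 26]
16. n11.lim = true  [not D₀.key]
17. n11.key = true  [D₀.lim or D₀.key]
18. n12.key = 5  [terminal]
19. n11.lab = 26  [g.key + 21]
20. n10.lab = 16  [D₁.lab - 10]
21. n13.key = 6  [terminal]
22. n15.tag = "wv"  [terminal]
23. n14.acc = "xy"  ["xy"]
24. n14.off = 28  [len(d.tag) + 26]
25. n9.live = 21  [g.key + 15]
26. n16.env = "yr"  ["yr"]
27. n16.fin = "pk"  ["pk"]
28. n17.env = "vpk"  ["v" ++ B₀.fin]
29. n17.fin = "pkr"  [B₀.fin ++ "r"]
30. n19.tag = "pp"  [terminal]
31. n20.tag = "nu"  [terminal]
32. n21.mk = "mp"  [terminal]
33. n18.sig = false  [false]
34. n18.pre = -9  [len(d₀.tag) - 11]
35. n18.idx = true  [true]
36. n22.lim = false  [C.idx == false]
37. n22.key = false  [C.idx == false]
38. n23.key = 5  [terminal]
39. n24.mk = "wn"  [terminal]
40. n22.lab = 26  [26]
41. n17.pre = 8  [D.lab - 18]
42. n17.acc = 16  [D.lab - 10]
43. n16.pre = 2  [B₁.acc * -1 + 18]
44. n16.acc = -1  [B₁.pre * -2 + 15]
45. n8.sig = true  [A.live > 20]
46. n8.pre = 18  [B.pre + 16]
47. n8.idx = true  [B.pre > 1]
48. n0.acc = "nuw"  [if C.sig then E.fin else "r"]
49. n0.off = 5  [C.pre * 3 - 49]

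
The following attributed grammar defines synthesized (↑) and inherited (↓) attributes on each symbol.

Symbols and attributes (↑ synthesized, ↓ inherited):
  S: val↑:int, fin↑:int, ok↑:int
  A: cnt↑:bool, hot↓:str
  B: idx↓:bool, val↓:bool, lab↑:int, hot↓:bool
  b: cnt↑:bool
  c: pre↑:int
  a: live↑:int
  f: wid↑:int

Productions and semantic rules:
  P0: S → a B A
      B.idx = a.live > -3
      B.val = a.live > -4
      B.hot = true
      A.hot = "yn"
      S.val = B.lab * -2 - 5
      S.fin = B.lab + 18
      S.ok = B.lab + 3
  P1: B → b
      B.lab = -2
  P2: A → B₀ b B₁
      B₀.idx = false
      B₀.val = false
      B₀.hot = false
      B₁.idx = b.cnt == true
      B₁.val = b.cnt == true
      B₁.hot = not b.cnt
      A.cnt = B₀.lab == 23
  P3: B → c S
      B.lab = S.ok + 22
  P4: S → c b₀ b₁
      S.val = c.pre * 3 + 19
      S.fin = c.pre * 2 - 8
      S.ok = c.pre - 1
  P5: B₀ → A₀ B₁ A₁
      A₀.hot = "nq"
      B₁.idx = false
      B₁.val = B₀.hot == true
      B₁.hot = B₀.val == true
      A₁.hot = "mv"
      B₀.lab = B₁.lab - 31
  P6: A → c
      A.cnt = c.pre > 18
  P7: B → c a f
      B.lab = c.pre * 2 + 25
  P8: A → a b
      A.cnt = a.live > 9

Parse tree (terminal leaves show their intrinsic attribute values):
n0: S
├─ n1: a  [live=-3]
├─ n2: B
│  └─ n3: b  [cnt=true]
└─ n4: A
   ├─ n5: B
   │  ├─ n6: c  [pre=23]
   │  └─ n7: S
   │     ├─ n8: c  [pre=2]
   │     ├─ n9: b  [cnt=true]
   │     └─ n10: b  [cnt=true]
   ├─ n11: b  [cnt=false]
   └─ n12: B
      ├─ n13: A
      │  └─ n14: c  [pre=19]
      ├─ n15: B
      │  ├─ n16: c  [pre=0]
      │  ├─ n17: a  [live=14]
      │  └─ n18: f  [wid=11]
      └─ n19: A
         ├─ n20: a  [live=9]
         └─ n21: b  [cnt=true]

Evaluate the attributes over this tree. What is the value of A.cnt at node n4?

true

1. n1.live = -3  [terminal]
2. n2.idx = false  [a.live > -3]
3. n2.val = true  [a.live > -4]
4. n2.hot = true  [true]
5. n3.cnt = true  [terminal]
6. n2.lab = -2  [-2]
7. n4.hot = "yn"  ["yn"]
8. n5.idx = false  [false]
9. n5.val = false  [false]
10. n5.hot = false  [false]
11. n6.pre = 23  [terminal]
12. n8.pre = 2  [terminal]
13. n9.cnt = true  [terminal]
14. n10.cnt = true  [terminal]
15. n7.val = 25  [c.pre * 3 + 19]
16. n7.fin = -4  [c.pre * 2 - 8]
17. n7.ok = 1  [c.pre - 1]
18. n5.lab = 23  [S.ok + 22]
19. n11.cnt = false  [terminal]
20. n12.idx = false  [b.cnt == true]
21. n12.val = false  [b.cnt == true]
22. n12.hot = true  [not b.cnt]
23. n13.hot = "nq"  ["nq"]
24. n14.pre = 19  [terminal]
25. n13.cnt = true  [c.pre > 18]
26. n15.idx = false  [false]
27. n15.val = true  [B₀.hot == true]
28. n15.hot = false  [B₀.val == true]
29. n16.pre = 0  [terminal]
30. n17.live = 14  [terminal]
31. n18.wid = 11  [terminal]
32. n15.lab = 25  [c.pre * 2 + 25]
33. n19.hot = "mv"  ["mv"]
34. n20.live = 9  [terminal]
35. n21.cnt = true  [terminal]
36. n19.cnt = false  [a.live > 9]
37. n12.lab = -6  [B₁.lab - 31]
38. n4.cnt = true  [B₀.lab == 23]
39. n0.val = -1  [B.lab * -2 - 5]
40. n0.fin = 16  [B.lab + 18]
41. n0.ok = 1  [B.lab + 3]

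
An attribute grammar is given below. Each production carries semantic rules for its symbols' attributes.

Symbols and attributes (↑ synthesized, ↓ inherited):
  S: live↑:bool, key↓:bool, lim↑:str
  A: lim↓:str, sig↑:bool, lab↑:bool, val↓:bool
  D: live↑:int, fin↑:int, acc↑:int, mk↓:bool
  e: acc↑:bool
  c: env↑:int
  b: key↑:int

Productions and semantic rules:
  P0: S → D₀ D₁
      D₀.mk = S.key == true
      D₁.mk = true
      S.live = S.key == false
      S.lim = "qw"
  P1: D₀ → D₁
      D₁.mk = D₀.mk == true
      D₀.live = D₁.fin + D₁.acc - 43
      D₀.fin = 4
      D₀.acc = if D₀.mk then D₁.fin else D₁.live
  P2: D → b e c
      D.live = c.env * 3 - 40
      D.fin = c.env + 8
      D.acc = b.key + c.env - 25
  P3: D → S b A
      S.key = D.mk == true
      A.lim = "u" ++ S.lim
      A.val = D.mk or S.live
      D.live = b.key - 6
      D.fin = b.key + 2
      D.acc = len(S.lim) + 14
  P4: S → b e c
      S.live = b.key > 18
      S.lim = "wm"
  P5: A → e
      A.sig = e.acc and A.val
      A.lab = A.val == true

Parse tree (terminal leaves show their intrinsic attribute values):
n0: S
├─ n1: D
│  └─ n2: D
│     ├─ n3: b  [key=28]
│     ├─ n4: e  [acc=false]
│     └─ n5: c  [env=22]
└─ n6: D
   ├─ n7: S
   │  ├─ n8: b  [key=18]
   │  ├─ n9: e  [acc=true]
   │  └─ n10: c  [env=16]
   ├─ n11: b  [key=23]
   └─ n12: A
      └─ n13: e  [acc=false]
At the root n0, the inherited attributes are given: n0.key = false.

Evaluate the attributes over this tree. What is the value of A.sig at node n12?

false

1. n0.key = false  [given at root]
2. n1.mk = false  [S.key == true]
3. n2.mk = false  [D₀.mk == true]
4. n3.key = 28  [terminal]
5. n4.acc = false  [terminal]
6. n5.env = 22  [terminal]
7. n2.live = 26  [c.env * 3 - 40]
8. n2.fin = 30  [c.env + 8]
9. n2.acc = 25  [b.key + c.env - 25]
10. n1.live = 12  [D₁.fin + D₁.acc - 43]
11. n1.fin = 4  [4]
12. n1.acc = 26  [if D₀.mk then D₁.fin else D₁.live]
13. n6.mk = true  [true]
14. n7.key = true  [D.mk == true]
15. n8.key = 18  [terminal]
16. n9.acc = true  [terminal]
17. n10.env = 16  [terminal]
18. n7.live = false  [b.key > 18]
19. n7.lim = "wm"  ["wm"]
20. n11.key = 23  [terminal]
21. n12.lim = "uwm"  ["u" ++ S.lim]
22. n12.val = true  [D.mk or S.live]
23. n13.acc = false  [terminal]
24. n12.sig = false  [e.acc and A.val]
25. n12.lab = true  [A.val == true]
26. n6.live = 17  [b.key - 6]
27. n6.fin = 25  [b.key + 2]
28. n6.acc = 16  [len(S.lim) + 14]
29. n0.live = true  [S.key == false]
30. n0.lim = "qw"  ["qw"]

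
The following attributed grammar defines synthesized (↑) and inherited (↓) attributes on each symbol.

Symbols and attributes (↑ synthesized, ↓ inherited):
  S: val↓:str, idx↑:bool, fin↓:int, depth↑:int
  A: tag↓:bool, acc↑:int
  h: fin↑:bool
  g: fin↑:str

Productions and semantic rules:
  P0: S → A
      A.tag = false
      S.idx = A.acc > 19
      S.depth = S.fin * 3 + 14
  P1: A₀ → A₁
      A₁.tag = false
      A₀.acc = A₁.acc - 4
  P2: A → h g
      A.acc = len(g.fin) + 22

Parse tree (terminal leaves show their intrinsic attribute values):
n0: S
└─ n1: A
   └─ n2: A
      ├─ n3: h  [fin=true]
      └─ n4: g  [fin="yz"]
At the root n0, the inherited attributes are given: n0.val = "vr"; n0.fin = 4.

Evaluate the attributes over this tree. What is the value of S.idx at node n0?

true

1. n0.val = "vr"  [given at root]
2. n0.fin = 4  [given at root]
3. n1.tag = false  [false]
4. n2.tag = false  [false]
5. n3.fin = true  [terminal]
6. n4.fin = "yz"  [terminal]
7. n2.acc = 24  [len(g.fin) + 22]
8. n1.acc = 20  [A₁.acc - 4]
9. n0.idx = true  [A.acc > 19]
10. n0.depth = 26  [S.fin * 3 + 14]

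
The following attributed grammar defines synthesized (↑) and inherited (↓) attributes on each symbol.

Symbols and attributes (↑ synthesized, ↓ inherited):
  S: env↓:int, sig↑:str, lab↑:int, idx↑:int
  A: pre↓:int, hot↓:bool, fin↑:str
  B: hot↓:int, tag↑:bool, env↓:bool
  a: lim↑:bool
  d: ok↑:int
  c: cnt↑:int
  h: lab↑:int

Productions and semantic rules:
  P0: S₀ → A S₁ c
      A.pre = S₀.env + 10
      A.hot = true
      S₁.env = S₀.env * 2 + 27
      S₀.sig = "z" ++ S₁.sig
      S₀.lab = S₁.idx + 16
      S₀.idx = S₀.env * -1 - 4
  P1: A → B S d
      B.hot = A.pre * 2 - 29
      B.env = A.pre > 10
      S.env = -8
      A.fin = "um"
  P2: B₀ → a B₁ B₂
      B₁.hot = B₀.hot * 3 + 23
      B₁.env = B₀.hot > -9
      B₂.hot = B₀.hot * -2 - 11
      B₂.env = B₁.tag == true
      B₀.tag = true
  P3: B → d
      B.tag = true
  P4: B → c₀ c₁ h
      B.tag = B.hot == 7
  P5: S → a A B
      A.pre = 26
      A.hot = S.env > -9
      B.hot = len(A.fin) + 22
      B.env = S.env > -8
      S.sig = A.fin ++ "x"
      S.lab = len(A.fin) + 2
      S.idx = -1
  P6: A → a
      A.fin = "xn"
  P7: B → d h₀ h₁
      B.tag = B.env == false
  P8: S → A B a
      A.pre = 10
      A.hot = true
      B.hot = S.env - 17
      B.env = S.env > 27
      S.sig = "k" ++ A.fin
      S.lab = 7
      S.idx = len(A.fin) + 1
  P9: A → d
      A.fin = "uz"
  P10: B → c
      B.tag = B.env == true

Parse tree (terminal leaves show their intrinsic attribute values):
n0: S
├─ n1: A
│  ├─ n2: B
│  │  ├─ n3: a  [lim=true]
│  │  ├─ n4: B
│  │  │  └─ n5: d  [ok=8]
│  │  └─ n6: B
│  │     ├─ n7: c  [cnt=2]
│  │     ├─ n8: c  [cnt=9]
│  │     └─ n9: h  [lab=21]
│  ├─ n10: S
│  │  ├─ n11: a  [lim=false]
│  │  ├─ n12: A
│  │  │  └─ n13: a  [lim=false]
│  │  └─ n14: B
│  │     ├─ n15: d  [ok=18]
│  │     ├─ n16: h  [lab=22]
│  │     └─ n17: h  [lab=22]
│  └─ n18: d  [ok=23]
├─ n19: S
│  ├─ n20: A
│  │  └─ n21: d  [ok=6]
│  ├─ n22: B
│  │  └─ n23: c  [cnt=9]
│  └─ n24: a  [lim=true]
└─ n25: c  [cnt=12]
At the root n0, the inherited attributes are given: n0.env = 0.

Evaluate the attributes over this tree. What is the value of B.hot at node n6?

1. n0.env = 0  [given at root]
2. n1.pre = 10  [S₀.env + 10]
3. n1.hot = true  [true]
4. n2.hot = -9  [A.pre * 2 - 29]
5. n2.env = false  [A.pre > 10]
6. n3.lim = true  [terminal]
7. n4.hot = -4  [B₀.hot * 3 + 23]
8. n4.env = false  [B₀.hot > -9]
9. n5.ok = 8  [terminal]
10. n4.tag = true  [true]
11. n6.hot = 7  [B₀.hot * -2 - 11]
12. n6.env = true  [B₁.tag == true]
13. n7.cnt = 2  [terminal]
14. n8.cnt = 9  [terminal]
15. n9.lab = 21  [terminal]
16. n6.tag = true  [B.hot == 7]
17. n2.tag = true  [true]
18. n10.env = -8  [-8]
19. n11.lim = false  [terminal]
20. n12.pre = 26  [26]
21. n12.hot = true  [S.env > -9]
22. n13.lim = false  [terminal]
23. n12.fin = "xn"  ["xn"]
24. n14.hot = 24  [len(A.fin) + 22]
25. n14.env = false  [S.env > -8]
26. n15.ok = 18  [terminal]
27. n16.lab = 22  [terminal]
28. n17.lab = 22  [terminal]
29. n14.tag = true  [B.env == false]
30. n10.sig = "xnx"  [A.fin ++ "x"]
31. n10.lab = 4  [len(A.fin) + 2]
32. n10.idx = -1  [-1]
33. n18.ok = 23  [terminal]
34. n1.fin = "um"  ["um"]
35. n19.env = 27  [S₀.env * 2 + 27]
36. n20.pre = 10  [10]
37. n20.hot = true  [true]
38. n21.ok = 6  [terminal]
39. n20.fin = "uz"  ["uz"]
40. n22.hot = 10  [S.env - 17]
41. n22.env = false  [S.env > 27]
42. n23.cnt = 9  [terminal]
43. n22.tag = false  [B.env == true]
44. n24.lim = true  [terminal]
45. n19.sig = "kuz"  ["k" ++ A.fin]
46. n19.lab = 7  [7]
47. n19.idx = 3  [len(A.fin) + 1]
48. n25.cnt = 12  [terminal]
49. n0.sig = "zkuz"  ["z" ++ S₁.sig]
50. n0.lab = 19  [S₁.idx + 16]
51. n0.idx = -4  [S₀.env * -1 - 4]

7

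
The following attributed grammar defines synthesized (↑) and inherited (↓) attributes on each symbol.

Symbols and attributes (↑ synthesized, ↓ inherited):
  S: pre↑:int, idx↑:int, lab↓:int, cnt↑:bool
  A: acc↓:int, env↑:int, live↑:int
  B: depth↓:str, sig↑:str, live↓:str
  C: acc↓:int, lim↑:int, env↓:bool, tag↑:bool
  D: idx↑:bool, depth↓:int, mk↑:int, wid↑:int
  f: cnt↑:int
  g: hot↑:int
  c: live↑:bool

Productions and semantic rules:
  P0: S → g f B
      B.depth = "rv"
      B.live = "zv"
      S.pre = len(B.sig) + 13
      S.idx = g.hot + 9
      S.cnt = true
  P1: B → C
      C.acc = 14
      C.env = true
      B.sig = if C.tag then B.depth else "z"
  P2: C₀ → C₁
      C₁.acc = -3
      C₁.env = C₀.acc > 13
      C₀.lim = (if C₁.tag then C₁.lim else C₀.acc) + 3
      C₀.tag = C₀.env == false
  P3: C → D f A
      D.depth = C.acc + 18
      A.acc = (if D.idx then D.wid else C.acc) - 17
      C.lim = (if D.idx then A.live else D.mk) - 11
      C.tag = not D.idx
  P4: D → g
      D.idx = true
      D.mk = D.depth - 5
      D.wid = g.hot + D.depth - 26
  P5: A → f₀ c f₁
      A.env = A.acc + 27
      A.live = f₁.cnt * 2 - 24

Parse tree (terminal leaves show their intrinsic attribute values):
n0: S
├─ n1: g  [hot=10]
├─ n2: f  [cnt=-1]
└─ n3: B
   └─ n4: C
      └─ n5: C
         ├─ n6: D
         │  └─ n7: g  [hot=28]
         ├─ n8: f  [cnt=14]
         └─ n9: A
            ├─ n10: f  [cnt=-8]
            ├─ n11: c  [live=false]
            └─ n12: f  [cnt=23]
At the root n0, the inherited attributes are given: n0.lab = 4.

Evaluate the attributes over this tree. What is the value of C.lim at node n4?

17

1. n0.lab = 4  [given at root]
2. n1.hot = 10  [terminal]
3. n2.cnt = -1  [terminal]
4. n3.depth = "rv"  ["rv"]
5. n3.live = "zv"  ["zv"]
6. n4.acc = 14  [14]
7. n4.env = true  [true]
8. n5.acc = -3  [-3]
9. n5.env = true  [C₀.acc > 13]
10. n6.depth = 15  [C.acc + 18]
11. n7.hot = 28  [terminal]
12. n6.idx = true  [true]
13. n6.mk = 10  [D.depth - 5]
14. n6.wid = 17  [g.hot + D.depth - 26]
15. n8.cnt = 14  [terminal]
16. n9.acc = 0  [(if D.idx then D.wid else C.acc) - 17]
17. n10.cnt = -8  [terminal]
18. n11.live = false  [terminal]
19. n12.cnt = 23  [terminal]
20. n9.env = 27  [A.acc + 27]
21. n9.live = 22  [f₁.cnt * 2 - 24]
22. n5.lim = 11  [(if D.idx then A.live else D.mk) - 11]
23. n5.tag = false  [not D.idx]
24. n4.lim = 17  [(if C₁.tag then C₁.lim else C₀.acc) + 3]
25. n4.tag = false  [C₀.env == false]
26. n3.sig = "z"  [if C.tag then B.depth else "z"]
27. n0.pre = 14  [len(B.sig) + 13]
28. n0.idx = 19  [g.hot + 9]
29. n0.cnt = true  [true]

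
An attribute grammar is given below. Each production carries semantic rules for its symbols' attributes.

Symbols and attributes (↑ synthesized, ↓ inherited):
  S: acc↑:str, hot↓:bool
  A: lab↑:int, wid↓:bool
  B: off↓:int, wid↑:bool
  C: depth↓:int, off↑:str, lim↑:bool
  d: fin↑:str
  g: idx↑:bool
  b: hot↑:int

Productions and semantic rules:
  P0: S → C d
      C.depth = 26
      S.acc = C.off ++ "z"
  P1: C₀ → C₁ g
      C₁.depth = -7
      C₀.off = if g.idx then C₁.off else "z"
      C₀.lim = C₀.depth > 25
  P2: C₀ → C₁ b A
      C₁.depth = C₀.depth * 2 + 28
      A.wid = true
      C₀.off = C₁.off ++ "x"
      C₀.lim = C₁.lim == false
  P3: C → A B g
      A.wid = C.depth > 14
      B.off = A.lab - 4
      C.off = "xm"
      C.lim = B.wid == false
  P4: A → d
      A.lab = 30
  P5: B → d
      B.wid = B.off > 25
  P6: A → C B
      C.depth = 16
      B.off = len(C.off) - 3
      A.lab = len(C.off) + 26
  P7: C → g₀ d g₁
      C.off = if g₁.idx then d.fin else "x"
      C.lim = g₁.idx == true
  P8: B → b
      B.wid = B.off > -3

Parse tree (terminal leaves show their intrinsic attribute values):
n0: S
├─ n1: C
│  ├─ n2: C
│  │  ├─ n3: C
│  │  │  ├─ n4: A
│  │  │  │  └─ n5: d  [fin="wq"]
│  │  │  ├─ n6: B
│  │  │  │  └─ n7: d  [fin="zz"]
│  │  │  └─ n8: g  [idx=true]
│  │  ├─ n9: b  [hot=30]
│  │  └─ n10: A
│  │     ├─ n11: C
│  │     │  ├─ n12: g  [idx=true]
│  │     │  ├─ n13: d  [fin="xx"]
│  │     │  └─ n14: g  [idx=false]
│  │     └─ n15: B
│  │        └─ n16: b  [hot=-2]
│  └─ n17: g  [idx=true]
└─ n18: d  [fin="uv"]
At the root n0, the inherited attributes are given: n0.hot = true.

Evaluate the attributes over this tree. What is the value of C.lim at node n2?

1. n0.hot = true  [given at root]
2. n1.depth = 26  [26]
3. n2.depth = -7  [-7]
4. n3.depth = 14  [C₀.depth * 2 + 28]
5. n4.wid = false  [C.depth > 14]
6. n5.fin = "wq"  [terminal]
7. n4.lab = 30  [30]
8. n6.off = 26  [A.lab - 4]
9. n7.fin = "zz"  [terminal]
10. n6.wid = true  [B.off > 25]
11. n8.idx = true  [terminal]
12. n3.off = "xm"  ["xm"]
13. n3.lim = false  [B.wid == false]
14. n9.hot = 30  [terminal]
15. n10.wid = true  [true]
16. n11.depth = 16  [16]
17. n12.idx = true  [terminal]
18. n13.fin = "xx"  [terminal]
19. n14.idx = false  [terminal]
20. n11.off = "x"  [if g₁.idx then d.fin else "x"]
21. n11.lim = false  [g₁.idx == true]
22. n15.off = -2  [len(C.off) - 3]
23. n16.hot = -2  [terminal]
24. n15.wid = true  [B.off > -3]
25. n10.lab = 27  [len(C.off) + 26]
26. n2.off = "xmx"  [C₁.off ++ "x"]
27. n2.lim = true  [C₁.lim == false]
28. n17.idx = true  [terminal]
29. n1.off = "xmx"  [if g.idx then C₁.off else "z"]
30. n1.lim = true  [C₀.depth > 25]
31. n18.fin = "uv"  [terminal]
32. n0.acc = "xmxz"  [C.off ++ "z"]

true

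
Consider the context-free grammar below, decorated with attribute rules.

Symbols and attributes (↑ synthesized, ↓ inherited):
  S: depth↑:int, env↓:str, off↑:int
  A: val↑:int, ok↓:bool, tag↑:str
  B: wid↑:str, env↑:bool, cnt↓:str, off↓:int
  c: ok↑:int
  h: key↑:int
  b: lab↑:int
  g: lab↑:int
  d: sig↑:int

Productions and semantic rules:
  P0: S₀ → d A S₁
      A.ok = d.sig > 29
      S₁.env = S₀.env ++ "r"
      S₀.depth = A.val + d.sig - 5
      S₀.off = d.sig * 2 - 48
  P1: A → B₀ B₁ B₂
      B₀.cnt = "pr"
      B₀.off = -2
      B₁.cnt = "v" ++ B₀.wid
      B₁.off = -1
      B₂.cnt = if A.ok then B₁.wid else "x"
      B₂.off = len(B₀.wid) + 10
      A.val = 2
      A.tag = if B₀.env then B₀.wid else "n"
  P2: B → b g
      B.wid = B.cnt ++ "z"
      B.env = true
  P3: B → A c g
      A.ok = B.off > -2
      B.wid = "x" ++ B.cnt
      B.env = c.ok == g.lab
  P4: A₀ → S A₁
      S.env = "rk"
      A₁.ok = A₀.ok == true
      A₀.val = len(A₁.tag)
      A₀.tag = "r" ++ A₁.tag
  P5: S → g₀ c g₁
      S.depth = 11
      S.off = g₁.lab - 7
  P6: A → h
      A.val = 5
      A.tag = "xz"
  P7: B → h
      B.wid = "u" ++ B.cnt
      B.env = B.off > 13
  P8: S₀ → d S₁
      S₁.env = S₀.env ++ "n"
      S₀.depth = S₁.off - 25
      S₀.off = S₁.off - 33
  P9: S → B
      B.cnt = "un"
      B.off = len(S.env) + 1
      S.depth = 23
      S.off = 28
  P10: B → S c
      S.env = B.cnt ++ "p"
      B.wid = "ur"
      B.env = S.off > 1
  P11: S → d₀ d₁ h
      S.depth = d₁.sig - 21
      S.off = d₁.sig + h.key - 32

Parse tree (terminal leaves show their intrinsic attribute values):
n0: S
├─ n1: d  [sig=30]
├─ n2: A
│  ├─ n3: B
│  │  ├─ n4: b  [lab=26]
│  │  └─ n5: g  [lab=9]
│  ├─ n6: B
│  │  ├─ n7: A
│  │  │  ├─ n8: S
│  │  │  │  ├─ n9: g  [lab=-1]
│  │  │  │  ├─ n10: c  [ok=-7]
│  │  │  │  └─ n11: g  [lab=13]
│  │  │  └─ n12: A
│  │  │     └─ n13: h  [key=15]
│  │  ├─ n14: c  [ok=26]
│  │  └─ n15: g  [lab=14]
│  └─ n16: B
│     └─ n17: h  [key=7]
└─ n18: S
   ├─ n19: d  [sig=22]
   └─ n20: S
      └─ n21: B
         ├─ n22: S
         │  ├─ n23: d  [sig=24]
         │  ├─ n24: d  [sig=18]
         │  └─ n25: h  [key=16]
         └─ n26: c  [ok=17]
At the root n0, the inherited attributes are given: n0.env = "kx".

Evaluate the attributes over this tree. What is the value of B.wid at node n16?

"uxvprz"

1. n0.env = "kx"  [given at root]
2. n1.sig = 30  [terminal]
3. n2.ok = true  [d.sig > 29]
4. n3.cnt = "pr"  ["pr"]
5. n3.off = -2  [-2]
6. n4.lab = 26  [terminal]
7. n5.lab = 9  [terminal]
8. n3.wid = "prz"  [B.cnt ++ "z"]
9. n3.env = true  [true]
10. n6.cnt = "vprz"  ["v" ++ B₀.wid]
11. n6.off = -1  [-1]
12. n7.ok = true  [B.off > -2]
13. n8.env = "rk"  ["rk"]
14. n9.lab = -1  [terminal]
15. n10.ok = -7  [terminal]
16. n11.lab = 13  [terminal]
17. n8.depth = 11  [11]
18. n8.off = 6  [g₁.lab - 7]
19. n12.ok = true  [A₀.ok == true]
20. n13.key = 15  [terminal]
21. n12.val = 5  [5]
22. n12.tag = "xz"  ["xz"]
23. n7.val = 2  [len(A₁.tag)]
24. n7.tag = "rxz"  ["r" ++ A₁.tag]
25. n14.ok = 26  [terminal]
26. n15.lab = 14  [terminal]
27. n6.wid = "xvprz"  ["x" ++ B.cnt]
28. n6.env = false  [c.ok == g.lab]
29. n16.cnt = "xvprz"  [if A.ok then B₁.wid else "x"]
30. n16.off = 13  [len(B₀.wid) + 10]
31. n17.key = 7  [terminal]
32. n16.wid = "uxvprz"  ["u" ++ B.cnt]
33. n16.env = false  [B.off > 13]
34. n2.val = 2  [2]
35. n2.tag = "prz"  [if B₀.env then B₀.wid else "n"]
36. n18.env = "kxr"  [S₀.env ++ "r"]
37. n19.sig = 22  [terminal]
38. n20.env = "kxrn"  [S₀.env ++ "n"]
39. n21.cnt = "un"  ["un"]
40. n21.off = 5  [len(S.env) + 1]
41. n22.env = "unp"  [B.cnt ++ "p"]
42. n23.sig = 24  [terminal]
43. n24.sig = 18  [terminal]
44. n25.key = 16  [terminal]
45. n22.depth = -3  [d₁.sig - 21]
46. n22.off = 2  [d₁.sig + h.key - 32]
47. n26.ok = 17  [terminal]
48. n21.wid = "ur"  ["ur"]
49. n21.env = true  [S.off > 1]
50. n20.depth = 23  [23]
51. n20.off = 28  [28]
52. n18.depth = 3  [S₁.off - 25]
53. n18.off = -5  [S₁.off - 33]
54. n0.depth = 27  [A.val + d.sig - 5]
55. n0.off = 12  [d.sig * 2 - 48]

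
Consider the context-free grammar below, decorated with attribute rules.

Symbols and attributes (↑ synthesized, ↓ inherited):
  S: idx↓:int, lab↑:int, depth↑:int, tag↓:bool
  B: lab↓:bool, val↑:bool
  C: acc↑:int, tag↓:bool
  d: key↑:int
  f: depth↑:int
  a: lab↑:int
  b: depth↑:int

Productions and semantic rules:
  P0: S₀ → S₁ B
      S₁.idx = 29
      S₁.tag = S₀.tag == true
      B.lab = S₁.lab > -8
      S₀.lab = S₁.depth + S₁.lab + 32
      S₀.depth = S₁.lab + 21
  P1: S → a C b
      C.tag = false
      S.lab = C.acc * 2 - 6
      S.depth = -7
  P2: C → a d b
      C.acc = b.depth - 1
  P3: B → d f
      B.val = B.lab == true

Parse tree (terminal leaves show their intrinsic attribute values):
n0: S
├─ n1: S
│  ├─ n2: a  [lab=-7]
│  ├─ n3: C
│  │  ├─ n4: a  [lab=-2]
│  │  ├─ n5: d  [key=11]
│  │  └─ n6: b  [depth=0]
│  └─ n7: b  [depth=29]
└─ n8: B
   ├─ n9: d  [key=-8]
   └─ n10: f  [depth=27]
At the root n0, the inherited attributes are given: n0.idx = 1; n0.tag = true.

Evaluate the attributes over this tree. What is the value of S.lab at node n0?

1. n0.idx = 1  [given at root]
2. n0.tag = true  [given at root]
3. n1.idx = 29  [29]
4. n1.tag = true  [S₀.tag == true]
5. n2.lab = -7  [terminal]
6. n3.tag = false  [false]
7. n4.lab = -2  [terminal]
8. n5.key = 11  [terminal]
9. n6.depth = 0  [terminal]
10. n3.acc = -1  [b.depth - 1]
11. n7.depth = 29  [terminal]
12. n1.lab = -8  [C.acc * 2 - 6]
13. n1.depth = -7  [-7]
14. n8.lab = false  [S₁.lab > -8]
15. n9.key = -8  [terminal]
16. n10.depth = 27  [terminal]
17. n8.val = false  [B.lab == true]
18. n0.lab = 17  [S₁.depth + S₁.lab + 32]
19. n0.depth = 13  [S₁.lab + 21]

17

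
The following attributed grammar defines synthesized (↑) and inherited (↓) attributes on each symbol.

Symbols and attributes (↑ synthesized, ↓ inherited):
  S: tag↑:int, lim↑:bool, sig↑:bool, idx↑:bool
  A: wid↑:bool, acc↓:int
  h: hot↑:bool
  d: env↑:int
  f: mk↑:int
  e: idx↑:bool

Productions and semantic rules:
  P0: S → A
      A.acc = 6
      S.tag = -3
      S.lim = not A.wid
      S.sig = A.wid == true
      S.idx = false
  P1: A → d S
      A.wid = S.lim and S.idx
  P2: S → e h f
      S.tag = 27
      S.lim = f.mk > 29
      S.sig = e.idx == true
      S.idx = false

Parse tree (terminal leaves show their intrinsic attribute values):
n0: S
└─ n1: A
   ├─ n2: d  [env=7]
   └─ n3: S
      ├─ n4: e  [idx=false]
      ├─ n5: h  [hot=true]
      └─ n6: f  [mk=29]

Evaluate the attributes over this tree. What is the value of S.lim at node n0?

true

1. n1.acc = 6  [6]
2. n2.env = 7  [terminal]
3. n4.idx = false  [terminal]
4. n5.hot = true  [terminal]
5. n6.mk = 29  [terminal]
6. n3.tag = 27  [27]
7. n3.lim = false  [f.mk > 29]
8. n3.sig = false  [e.idx == true]
9. n3.idx = false  [false]
10. n1.wid = false  [S.lim and S.idx]
11. n0.tag = -3  [-3]
12. n0.lim = true  [not A.wid]
13. n0.sig = false  [A.wid == true]
14. n0.idx = false  [false]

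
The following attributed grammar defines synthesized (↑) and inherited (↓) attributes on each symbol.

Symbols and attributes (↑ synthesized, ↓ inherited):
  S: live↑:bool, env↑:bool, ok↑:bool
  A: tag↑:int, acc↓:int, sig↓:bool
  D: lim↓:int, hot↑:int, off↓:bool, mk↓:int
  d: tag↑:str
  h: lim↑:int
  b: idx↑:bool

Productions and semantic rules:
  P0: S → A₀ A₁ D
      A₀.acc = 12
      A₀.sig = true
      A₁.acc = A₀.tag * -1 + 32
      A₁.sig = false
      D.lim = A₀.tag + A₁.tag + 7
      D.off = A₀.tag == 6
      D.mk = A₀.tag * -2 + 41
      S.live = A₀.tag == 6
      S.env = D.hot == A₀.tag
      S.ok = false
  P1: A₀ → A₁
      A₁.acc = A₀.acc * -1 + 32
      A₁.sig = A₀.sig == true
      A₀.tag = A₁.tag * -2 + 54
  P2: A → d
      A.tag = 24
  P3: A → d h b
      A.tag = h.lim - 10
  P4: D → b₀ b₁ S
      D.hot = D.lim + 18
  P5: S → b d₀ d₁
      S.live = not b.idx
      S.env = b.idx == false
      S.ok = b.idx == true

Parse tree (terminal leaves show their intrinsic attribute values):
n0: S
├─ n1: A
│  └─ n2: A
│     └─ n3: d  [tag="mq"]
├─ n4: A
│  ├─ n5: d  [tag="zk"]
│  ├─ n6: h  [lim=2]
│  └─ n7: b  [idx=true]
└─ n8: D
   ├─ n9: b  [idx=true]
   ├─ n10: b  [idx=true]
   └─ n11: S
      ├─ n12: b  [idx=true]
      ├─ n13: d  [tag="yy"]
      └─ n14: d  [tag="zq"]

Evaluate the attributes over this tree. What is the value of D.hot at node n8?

23

1. n1.acc = 12  [12]
2. n1.sig = true  [true]
3. n2.acc = 20  [A₀.acc * -1 + 32]
4. n2.sig = true  [A₀.sig == true]
5. n3.tag = "mq"  [terminal]
6. n2.tag = 24  [24]
7. n1.tag = 6  [A₁.tag * -2 + 54]
8. n4.acc = 26  [A₀.tag * -1 + 32]
9. n4.sig = false  [false]
10. n5.tag = "zk"  [terminal]
11. n6.lim = 2  [terminal]
12. n7.idx = true  [terminal]
13. n4.tag = -8  [h.lim - 10]
14. n8.lim = 5  [A₀.tag + A₁.tag + 7]
15. n8.off = true  [A₀.tag == 6]
16. n8.mk = 29  [A₀.tag * -2 + 41]
17. n9.idx = true  [terminal]
18. n10.idx = true  [terminal]
19. n12.idx = true  [terminal]
20. n13.tag = "yy"  [terminal]
21. n14.tag = "zq"  [terminal]
22. n11.live = false  [not b.idx]
23. n11.env = false  [b.idx == false]
24. n11.ok = true  [b.idx == true]
25. n8.hot = 23  [D.lim + 18]
26. n0.live = true  [A₀.tag == 6]
27. n0.env = false  [D.hot == A₀.tag]
28. n0.ok = false  [false]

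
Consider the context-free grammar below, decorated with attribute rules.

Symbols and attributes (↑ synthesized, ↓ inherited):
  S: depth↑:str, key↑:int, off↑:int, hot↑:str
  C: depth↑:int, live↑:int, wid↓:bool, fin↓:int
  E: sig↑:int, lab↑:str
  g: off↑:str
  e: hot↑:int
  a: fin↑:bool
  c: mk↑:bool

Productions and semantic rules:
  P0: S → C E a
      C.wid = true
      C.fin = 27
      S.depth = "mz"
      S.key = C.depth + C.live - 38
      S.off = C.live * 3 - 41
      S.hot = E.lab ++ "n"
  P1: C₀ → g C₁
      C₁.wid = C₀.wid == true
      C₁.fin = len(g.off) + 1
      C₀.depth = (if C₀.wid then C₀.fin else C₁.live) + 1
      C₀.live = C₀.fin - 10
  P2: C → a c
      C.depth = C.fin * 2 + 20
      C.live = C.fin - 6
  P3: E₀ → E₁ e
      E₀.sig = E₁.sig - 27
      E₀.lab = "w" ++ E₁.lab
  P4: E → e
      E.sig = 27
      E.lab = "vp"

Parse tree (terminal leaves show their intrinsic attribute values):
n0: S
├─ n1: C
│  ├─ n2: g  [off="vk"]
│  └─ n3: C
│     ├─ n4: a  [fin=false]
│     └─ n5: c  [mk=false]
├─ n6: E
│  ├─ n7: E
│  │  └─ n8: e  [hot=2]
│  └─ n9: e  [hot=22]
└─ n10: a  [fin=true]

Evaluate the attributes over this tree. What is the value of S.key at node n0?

1. n1.wid = true  [true]
2. n1.fin = 27  [27]
3. n2.off = "vk"  [terminal]
4. n3.wid = true  [C₀.wid == true]
5. n3.fin = 3  [len(g.off) + 1]
6. n4.fin = false  [terminal]
7. n5.mk = false  [terminal]
8. n3.depth = 26  [C.fin * 2 + 20]
9. n3.live = -3  [C.fin - 6]
10. n1.depth = 28  [(if C₀.wid then C₀.fin else C₁.live) + 1]
11. n1.live = 17  [C₀.fin - 10]
12. n8.hot = 2  [terminal]
13. n7.sig = 27  [27]
14. n7.lab = "vp"  ["vp"]
15. n9.hot = 22  [terminal]
16. n6.sig = 0  [E₁.sig - 27]
17. n6.lab = "wvp"  ["w" ++ E₁.lab]
18. n10.fin = true  [terminal]
19. n0.depth = "mz"  ["mz"]
20. n0.key = 7  [C.depth + C.live - 38]
21. n0.off = 10  [C.live * 3 - 41]
22. n0.hot = "wvpn"  [E.lab ++ "n"]

7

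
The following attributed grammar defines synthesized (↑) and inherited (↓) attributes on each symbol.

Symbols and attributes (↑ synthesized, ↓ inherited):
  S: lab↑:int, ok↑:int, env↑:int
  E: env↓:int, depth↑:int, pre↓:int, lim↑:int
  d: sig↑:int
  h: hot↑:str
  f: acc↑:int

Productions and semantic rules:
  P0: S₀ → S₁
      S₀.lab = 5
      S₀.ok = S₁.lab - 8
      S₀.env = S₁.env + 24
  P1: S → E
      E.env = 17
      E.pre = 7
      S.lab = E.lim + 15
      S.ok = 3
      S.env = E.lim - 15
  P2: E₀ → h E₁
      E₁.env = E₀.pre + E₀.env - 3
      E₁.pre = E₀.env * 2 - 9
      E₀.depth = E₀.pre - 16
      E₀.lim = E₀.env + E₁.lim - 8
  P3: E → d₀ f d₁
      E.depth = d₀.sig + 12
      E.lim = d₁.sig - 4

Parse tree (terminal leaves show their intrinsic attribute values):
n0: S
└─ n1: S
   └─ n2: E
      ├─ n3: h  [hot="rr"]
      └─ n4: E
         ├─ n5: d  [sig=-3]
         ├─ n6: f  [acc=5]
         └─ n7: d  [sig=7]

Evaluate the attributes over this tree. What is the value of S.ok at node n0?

1. n2.env = 17  [17]
2. n2.pre = 7  [7]
3. n3.hot = "rr"  [terminal]
4. n4.env = 21  [E₀.pre + E₀.env - 3]
5. n4.pre = 25  [E₀.env * 2 - 9]
6. n5.sig = -3  [terminal]
7. n6.acc = 5  [terminal]
8. n7.sig = 7  [terminal]
9. n4.depth = 9  [d₀.sig + 12]
10. n4.lim = 3  [d₁.sig - 4]
11. n2.depth = -9  [E₀.pre - 16]
12. n2.lim = 12  [E₀.env + E₁.lim - 8]
13. n1.lab = 27  [E.lim + 15]
14. n1.ok = 3  [3]
15. n1.env = -3  [E.lim - 15]
16. n0.lab = 5  [5]
17. n0.ok = 19  [S₁.lab - 8]
18. n0.env = 21  [S₁.env + 24]

19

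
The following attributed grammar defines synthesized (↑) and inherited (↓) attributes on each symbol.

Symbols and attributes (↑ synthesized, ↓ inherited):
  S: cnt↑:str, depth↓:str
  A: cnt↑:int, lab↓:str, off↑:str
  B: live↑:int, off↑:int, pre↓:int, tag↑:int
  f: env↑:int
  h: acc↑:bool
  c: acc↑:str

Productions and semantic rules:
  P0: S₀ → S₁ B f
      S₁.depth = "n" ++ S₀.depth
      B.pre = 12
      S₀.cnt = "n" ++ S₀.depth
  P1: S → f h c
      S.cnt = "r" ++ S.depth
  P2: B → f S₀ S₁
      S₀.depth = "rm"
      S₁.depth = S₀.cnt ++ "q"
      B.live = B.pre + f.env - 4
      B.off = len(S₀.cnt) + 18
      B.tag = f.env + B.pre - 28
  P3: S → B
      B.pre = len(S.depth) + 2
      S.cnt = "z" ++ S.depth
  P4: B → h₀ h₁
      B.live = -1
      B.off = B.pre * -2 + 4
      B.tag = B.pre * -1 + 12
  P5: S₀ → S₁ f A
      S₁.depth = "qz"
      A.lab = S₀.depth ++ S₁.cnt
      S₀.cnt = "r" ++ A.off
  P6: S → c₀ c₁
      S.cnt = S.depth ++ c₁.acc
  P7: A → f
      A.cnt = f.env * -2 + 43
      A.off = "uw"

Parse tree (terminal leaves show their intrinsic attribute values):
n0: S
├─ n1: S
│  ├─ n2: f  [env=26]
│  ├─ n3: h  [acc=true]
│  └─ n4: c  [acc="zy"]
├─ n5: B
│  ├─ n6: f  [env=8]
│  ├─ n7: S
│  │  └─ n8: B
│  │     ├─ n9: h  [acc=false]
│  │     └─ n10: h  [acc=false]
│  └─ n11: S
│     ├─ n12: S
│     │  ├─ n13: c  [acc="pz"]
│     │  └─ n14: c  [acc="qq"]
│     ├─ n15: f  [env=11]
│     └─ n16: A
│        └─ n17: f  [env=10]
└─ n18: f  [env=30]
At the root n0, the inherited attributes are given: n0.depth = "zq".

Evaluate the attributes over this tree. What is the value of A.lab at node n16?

"zrmqqzqq"

1. n0.depth = "zq"  [given at root]
2. n1.depth = "nzq"  ["n" ++ S₀.depth]
3. n2.env = 26  [terminal]
4. n3.acc = true  [terminal]
5. n4.acc = "zy"  [terminal]
6. n1.cnt = "rnzq"  ["r" ++ S.depth]
7. n5.pre = 12  [12]
8. n6.env = 8  [terminal]
9. n7.depth = "rm"  ["rm"]
10. n8.pre = 4  [len(S.depth) + 2]
11. n9.acc = false  [terminal]
12. n10.acc = false  [terminal]
13. n8.live = -1  [-1]
14. n8.off = -4  [B.pre * -2 + 4]
15. n8.tag = 8  [B.pre * -1 + 12]
16. n7.cnt = "zrm"  ["z" ++ S.depth]
17. n11.depth = "zrmq"  [S₀.cnt ++ "q"]
18. n12.depth = "qz"  ["qz"]
19. n13.acc = "pz"  [terminal]
20. n14.acc = "qq"  [terminal]
21. n12.cnt = "qzqq"  [S.depth ++ c₁.acc]
22. n15.env = 11  [terminal]
23. n16.lab = "zrmqqzqq"  [S₀.depth ++ S₁.cnt]
24. n17.env = 10  [terminal]
25. n16.cnt = 23  [f.env * -2 + 43]
26. n16.off = "uw"  ["uw"]
27. n11.cnt = "ruw"  ["r" ++ A.off]
28. n5.live = 16  [B.pre + f.env - 4]
29. n5.off = 21  [len(S₀.cnt) + 18]
30. n5.tag = -8  [f.env + B.pre - 28]
31. n18.env = 30  [terminal]
32. n0.cnt = "nzq"  ["n" ++ S₀.depth]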